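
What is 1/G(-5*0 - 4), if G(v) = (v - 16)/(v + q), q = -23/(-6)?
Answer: 1/120 ≈ 0.0083333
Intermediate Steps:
q = 23/6 (q = -23*(-1/6) = 23/6 ≈ 3.8333)
G(v) = (-16 + v)/(23/6 + v) (G(v) = (v - 16)/(v + 23/6) = (-16 + v)/(23/6 + v))
1/G(-5*0 - 4) = 1/(6*(-16 + (-5*0 - 4))/(23 + 6*(-5*0 - 4))) = 1/(6*(-16 + (0 - 4))/(23 + 6*(0 - 4))) = 1/(6*(-16 - 4)/(23 + 6*(-4))) = 1/(6*(-20)/(23 - 24)) = 1/(6*(-20)/(-1)) = 1/(6*(-1)*(-20)) = 1/120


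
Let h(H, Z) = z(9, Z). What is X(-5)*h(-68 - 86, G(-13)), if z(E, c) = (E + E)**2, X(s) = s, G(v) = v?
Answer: -1620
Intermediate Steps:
z(E, c) = 4*E**2 (z(E, c) = (2*E)**2 = 4*E**2)
h(H, Z) = 324 (h(H, Z) = 4*9**2 = 4*81 = 324)
X(-5)*h(-68 - 86, G(-13)) = -5*324 = -1620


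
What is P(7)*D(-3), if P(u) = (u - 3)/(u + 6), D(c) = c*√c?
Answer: -12*I*√3/13 ≈ -1.5988*I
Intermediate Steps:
D(c) = c^(3/2)
P(u) = (-3 + u)/(6 + u)
P(7)*D(-3) = ((-3 + 7)/(6 + 7))*(-3)^(3/2) = (4/13)*(-3*I*√3) = ((1/13)*4)*(-3*I*√3) = 4*(-3*I*√3)/13 = -12*I*√3/13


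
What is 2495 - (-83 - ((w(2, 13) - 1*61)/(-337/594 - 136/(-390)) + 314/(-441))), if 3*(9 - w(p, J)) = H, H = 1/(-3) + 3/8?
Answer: 41918186201/14889924 ≈ 2815.2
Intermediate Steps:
H = 1/24 (H = 1*(-1/3) + 3*(1/8) = -1/3 + 3/8 = 1/24 ≈ 0.041667)
w(p, J) = 647/72 (w(p, J) = 9 - 1/3*1/24 = 9 - 1/72 = 647/72)
2495 - (-83 - ((w(2, 13) - 1*61)/(-337/594 - 136/(-390)) + 314/(-441))) = 2495 - (-83 - ((647/72 - 1*61)/(-337/594 - 136/(-390)) + 314/(-441))) = 2495 - (-83 - ((647/72 - 61)/(-337*1/594 - 136*(-1/390)) + 314*(-1/441))) = 2495 - (-83 - (-3745/(72*(-337/594 + 68/195)) - 314/441)) = 2495 - (-83 - (-3745/(72*(-8441/38610)) - 314/441)) = 2495 - (-83 - (-3745/72*(-38610/8441) - 314/441)) = 2495 - (-83 - (8033025/33764 - 314/441)) = 2495 - (-83 - 1*3531962129/14889924) = 2495 - (-83 - 3531962129/14889924) = 2495 - 1*(-4767825821/14889924) = 2495 + 4767825821/14889924 = 41918186201/14889924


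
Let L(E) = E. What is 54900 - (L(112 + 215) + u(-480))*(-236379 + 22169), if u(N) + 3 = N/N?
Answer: 69673150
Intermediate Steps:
u(N) = -2 (u(N) = -3 + N/N = -3 + 1 = -2)
54900 - (L(112 + 215) + u(-480))*(-236379 + 22169) = 54900 - ((112 + 215) - 2)*(-236379 + 22169) = 54900 - (327 - 2)*(-214210) = 54900 - 325*(-214210) = 54900 - 1*(-69618250) = 54900 + 69618250 = 69673150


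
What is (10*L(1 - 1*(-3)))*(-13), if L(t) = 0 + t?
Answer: -520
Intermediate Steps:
L(t) = t
(10*L(1 - 1*(-3)))*(-13) = (10*(1 - 1*(-3)))*(-13) = (10*(1 + 3))*(-13) = (10*4)*(-13) = 40*(-13) = -520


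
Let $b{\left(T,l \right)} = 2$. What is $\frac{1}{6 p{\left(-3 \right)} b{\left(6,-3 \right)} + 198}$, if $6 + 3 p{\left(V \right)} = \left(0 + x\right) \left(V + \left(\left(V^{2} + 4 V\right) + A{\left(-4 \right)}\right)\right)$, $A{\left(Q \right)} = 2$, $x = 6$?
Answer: $\frac{1}{78} \approx 0.012821$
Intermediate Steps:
$p{\left(V \right)} = 2 + 2 V^{2} + 10 V$ ($p{\left(V \right)} = -2 + \frac{\left(0 + 6\right) \left(V + \left(\left(V^{2} + 4 V\right) + 2\right)\right)}{3} = -2 + \frac{6 \left(V + \left(2 + V^{2} + 4 V\right)\right)}{3} = -2 + \frac{6 \left(2 + V^{2} + 5 V\right)}{3} = -2 + \frac{12 + 6 V^{2} + 30 V}{3} = -2 + \left(4 + 2 V^{2} + 10 V\right) = 2 + 2 V^{2} + 10 V$)
$\frac{1}{6 p{\left(-3 \right)} b{\left(6,-3 \right)} + 198} = \frac{1}{6 \left(2 + 2 \left(-3\right)^{2} + 10 \left(-3\right)\right) 2 + 198} = \frac{1}{6 \left(2 + 2 \cdot 9 - 30\right) 2 + 198} = \frac{1}{6 \left(2 + 18 - 30\right) 2 + 198} = \frac{1}{6 \left(-10\right) 2 + 198} = \frac{1}{\left(-60\right) 2 + 198} = \frac{1}{-120 + 198} = \frac{1}{78}$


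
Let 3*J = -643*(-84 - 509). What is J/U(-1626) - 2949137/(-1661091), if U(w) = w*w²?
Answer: 12677958897817109/7140934490292216 ≈ 1.7754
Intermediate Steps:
U(w) = w³
J = 381299/3 (J = (-643*(-84 - 509))/3 = (-643*(-593))/3 = (⅓)*381299 = 381299/3 ≈ 1.2710e+5)
J/U(-1626) - 2949137/(-1661091) = 381299/(3*((-1626)³)) - 2949137/(-1661091) = (381299/3)/(-4298942376) - 2949137*(-1/1661091) = (381299/3)*(-1/4298942376) + 2949137/1661091 = -381299/12896827128 + 2949137/1661091 = 12677958897817109/7140934490292216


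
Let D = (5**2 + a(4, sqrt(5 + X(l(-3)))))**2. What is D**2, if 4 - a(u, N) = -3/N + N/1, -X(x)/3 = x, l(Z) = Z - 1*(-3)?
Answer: 17782961/25 - 976488*sqrt(5)/25 ≈ 6.2398e+5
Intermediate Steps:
l(Z) = 3 + Z (l(Z) = Z + 3 = 3 + Z)
X(x) = -3*x
a(u, N) = 4 - N + 3/N (a(u, N) = 4 - (-3/N + N/1) = 4 - (-3/N + N*1) = 4 - (-3/N + N) = 4 - (N - 3/N) = 4 + (-N + 3/N) = 4 - N + 3/N)
D = (29 - 2*sqrt(5)/5)**2 (D = (5**2 + (4 - sqrt(5 - 3*(3 - 3)) + 3/(sqrt(5 - 3*(3 - 3)))))**2 = (25 + (4 - sqrt(5 - 3*0) + 3/(sqrt(5 - 3*0))))**2 = (25 + (4 - sqrt(5 + 0) + 3/(sqrt(5 + 0))))**2 = (25 + (4 - sqrt(5) + 3/(sqrt(5))))**2 = (25 + (4 - sqrt(5) + 3*(sqrt(5)/5)))**2 = (25 + (4 - sqrt(5) + 3*sqrt(5)/5))**2 = (25 + (4 - 2*sqrt(5)/5))**2 = (29 - 2*sqrt(5)/5)**2 ≈ 789.92)
D**2 = (4209/5 - 116*sqrt(5)/5)**2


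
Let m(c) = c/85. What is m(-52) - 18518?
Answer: -1574082/85 ≈ -18519.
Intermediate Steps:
m(c) = c/85 (m(c) = c*(1/85) = c/85)
m(-52) - 18518 = (1/85)*(-52) - 18518 = -52/85 - 18518 = -1574082/85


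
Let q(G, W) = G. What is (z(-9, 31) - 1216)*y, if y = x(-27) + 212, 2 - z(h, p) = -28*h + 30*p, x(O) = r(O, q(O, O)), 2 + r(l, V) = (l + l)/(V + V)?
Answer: -505556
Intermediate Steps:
r(l, V) = -2 + l/V (r(l, V) = -2 + (l + l)/(V + V) = -2 + (2*l)/((2*V)) = -2 + (2*l)*(1/(2*V)) = -2 + l/V)
x(O) = -1 (x(O) = -2 + O/O = -2 + 1 = -1)
z(h, p) = 2 - 30*p + 28*h (z(h, p) = 2 - (-28*h + 30*p) = 2 + (-30*p + 28*h) = 2 - 30*p + 28*h)
y = 211 (y = -1 + 212 = 211)
(z(-9, 31) - 1216)*y = ((2 - 30*31 + 28*(-9)) - 1216)*211 = ((2 - 930 - 252) - 1216)*211 = (-1180 - 1216)*211 = -2396*211 = -505556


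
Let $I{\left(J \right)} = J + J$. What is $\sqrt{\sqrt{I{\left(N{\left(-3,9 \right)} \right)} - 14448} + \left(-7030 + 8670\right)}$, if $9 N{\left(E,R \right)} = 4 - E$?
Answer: $\frac{\sqrt{14760 + 3 i \sqrt{130018}}}{3} \approx 40.524 + 1.483 i$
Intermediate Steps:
$N{\left(E,R \right)} = \frac{4}{9} - \frac{E}{9}$ ($N{\left(E,R \right)} = \frac{4 - E}{9} = \frac{4}{9} - \frac{E}{9}$)
$I{\left(J \right)} = 2 J$
$\sqrt{\sqrt{I{\left(N{\left(-3,9 \right)} \right)} - 14448} + \left(-7030 + 8670\right)} = \sqrt{\sqrt{2 \left(\frac{4}{9} - - \frac{1}{3}\right) - 14448} + \left(-7030 + 8670\right)} = \sqrt{\sqrt{2 \left(\frac{4}{9} + \frac{1}{3}\right) - 14448} + 1640} = \sqrt{\sqrt{2 \cdot \frac{7}{9} - 14448} + 1640} = \sqrt{\sqrt{\frac{14}{9} - 14448} + 1640} = \sqrt{\sqrt{- \frac{130018}{9}} + 1640} = \sqrt{\frac{i \sqrt{130018}}{3} + 1640} = \sqrt{1640 + \frac{i \sqrt{130018}}{3}}$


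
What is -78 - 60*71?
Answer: -4338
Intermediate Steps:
-78 - 60*71 = -78 - 4260 = -4338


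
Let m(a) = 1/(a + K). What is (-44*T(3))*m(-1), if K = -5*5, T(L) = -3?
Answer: -66/13 ≈ -5.0769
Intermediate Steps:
K = -25
m(a) = 1/(-25 + a) (m(a) = 1/(a - 25) = 1/(-25 + a))
(-44*T(3))*m(-1) = (-44*(-3))/(-25 - 1) = 132/(-26) = 132*(-1/26) = -66/13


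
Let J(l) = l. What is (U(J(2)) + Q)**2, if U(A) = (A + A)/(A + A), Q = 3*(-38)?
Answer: 12769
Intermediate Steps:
Q = -114
U(A) = 1 (U(A) = (2*A)/((2*A)) = (2*A)*(1/(2*A)) = 1)
(U(J(2)) + Q)**2 = (1 - 114)**2 = (-113)**2 = 12769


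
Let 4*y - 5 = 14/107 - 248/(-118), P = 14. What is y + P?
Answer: 399187/25252 ≈ 15.808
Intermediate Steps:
y = 45659/25252 (y = 5/4 + (14/107 - 248/(-118))/4 = 5/4 + (14*(1/107) - 248*(-1/118))/4 = 5/4 + (14/107 + 124/59)/4 = 5/4 + (¼)*(14094/6313) = 5/4 + 7047/12626 = 45659/25252 ≈ 1.8081)
y + P = 45659/25252 + 14 = 399187/25252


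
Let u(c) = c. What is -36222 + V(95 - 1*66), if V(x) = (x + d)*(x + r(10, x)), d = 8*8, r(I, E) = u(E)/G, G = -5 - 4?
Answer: -101474/3 ≈ -33825.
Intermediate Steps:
G = -9
r(I, E) = -E/9 (r(I, E) = E/(-9) = E*(-1/9) = -E/9)
d = 64
V(x) = 8*x*(64 + x)/9 (V(x) = (x + 64)*(x - x/9) = (64 + x)*(8*x/9) = 8*x*(64 + x)/9)
-36222 + V(95 - 1*66) = -36222 + 8*(95 - 1*66)*(64 + (95 - 1*66))/9 = -36222 + 8*(95 - 66)*(64 + (95 - 66))/9 = -36222 + (8/9)*29*(64 + 29) = -36222 + (8/9)*29*93 = -36222 + 7192/3 = -101474/3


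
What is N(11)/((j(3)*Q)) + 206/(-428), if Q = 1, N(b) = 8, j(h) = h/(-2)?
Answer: -3733/642 ≈ -5.8146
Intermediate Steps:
j(h) = -h/2 (j(h) = h*(-1/2) = -h/2)
N(11)/((j(3)*Q)) + 206/(-428) = 8/((-1/2*3*1)) + 206/(-428) = 8/((-3/2*1)) + 206*(-1/428) = 8/(-3/2) - 103/214 = 8*(-2/3) - 103/214 = -16/3 - 103/214 = -3733/642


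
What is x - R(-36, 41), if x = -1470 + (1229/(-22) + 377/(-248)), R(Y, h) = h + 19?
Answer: -4330383/2728 ≈ -1587.4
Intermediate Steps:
R(Y, h) = 19 + h
x = -4166703/2728 (x = -1470 + (1229*(-1/22) + 377*(-1/248)) = -1470 + (-1229/22 - 377/248) = -1470 - 156543/2728 = -4166703/2728 ≈ -1527.4)
x - R(-36, 41) = -4166703/2728 - (19 + 41) = -4166703/2728 - 1*60 = -4166703/2728 - 60 = -4330383/2728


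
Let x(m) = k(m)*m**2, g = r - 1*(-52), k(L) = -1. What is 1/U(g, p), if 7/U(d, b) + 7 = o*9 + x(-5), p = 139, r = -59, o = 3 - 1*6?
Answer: -59/7 ≈ -8.4286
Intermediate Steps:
o = -3 (o = 3 - 6 = -3)
g = -7 (g = -59 - 1*(-52) = -59 + 52 = -7)
x(m) = -m**2
U(d, b) = -7/59 (U(d, b) = 7/(-7 + (-3*9 - 1*(-5)**2)) = 7/(-7 + (-27 - 1*25)) = 7/(-7 + (-27 - 25)) = 7/(-7 - 52) = 7/(-59) = 7*(-1/59) = -7/59)
1/U(g, p) = 1/(-7/59) = -59/7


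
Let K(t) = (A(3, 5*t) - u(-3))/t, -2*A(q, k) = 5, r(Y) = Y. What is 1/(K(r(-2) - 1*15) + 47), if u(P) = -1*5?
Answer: 34/1593 ≈ 0.021343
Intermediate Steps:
A(q, k) = -5/2 (A(q, k) = -½*5 = -5/2)
u(P) = -5
K(t) = 5/(2*t) (K(t) = (-5/2 - 1*(-5))/t = (-5/2 + 5)/t = 5/(2*t))
1/(K(r(-2) - 1*15) + 47) = 1/(5/(2*(-2 - 1*15)) + 47) = 1/(5/(2*(-2 - 15)) + 47) = 1/((5/2)/(-17) + 47) = 1/((5/2)*(-1/17) + 47) = 1/(-5/34 + 47) = 1/(1593/34) = 34/1593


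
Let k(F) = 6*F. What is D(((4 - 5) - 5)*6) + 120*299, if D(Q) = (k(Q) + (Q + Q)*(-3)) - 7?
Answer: 35873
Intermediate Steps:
D(Q) = -7 (D(Q) = (6*Q + (Q + Q)*(-3)) - 7 = (6*Q + (2*Q)*(-3)) - 7 = (6*Q - 6*Q) - 7 = 0 - 7 = -7)
D(((4 - 5) - 5)*6) + 120*299 = -7 + 120*299 = -7 + 35880 = 35873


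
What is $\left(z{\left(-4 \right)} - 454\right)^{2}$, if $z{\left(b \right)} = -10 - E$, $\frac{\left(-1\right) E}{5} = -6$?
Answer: $244036$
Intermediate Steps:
$E = 30$ ($E = \left(-5\right) \left(-6\right) = 30$)
$z{\left(b \right)} = -40$ ($z{\left(b \right)} = -10 - 30 = -40$)
$\left(z{\left(-4 \right)} - 454\right)^{2} = \left(-40 - 454\right)^{2} = \left(-494\right)^{2} = 244036$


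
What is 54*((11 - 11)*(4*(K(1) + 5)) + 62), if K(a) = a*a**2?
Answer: 3348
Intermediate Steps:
K(a) = a**3
54*((11 - 11)*(4*(K(1) + 5)) + 62) = 54*((11 - 11)*(4*(1**3 + 5)) + 62) = 54*(0*(4*(1 + 5)) + 62) = 54*(0*(4*6) + 62) = 54*(0*24 + 62) = 54*(0 + 62) = 54*62 = 3348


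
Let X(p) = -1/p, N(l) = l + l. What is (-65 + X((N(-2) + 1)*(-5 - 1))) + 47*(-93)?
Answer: -79849/18 ≈ -4436.1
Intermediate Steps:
N(l) = 2*l
(-65 + X((N(-2) + 1)*(-5 - 1))) + 47*(-93) = (-65 - 1/((2*(-2) + 1)*(-5 - 1))) + 47*(-93) = (-65 - 1/((-4 + 1)*(-6))) - 4371 = (-65 - 1/((-3*(-6)))) - 4371 = (-65 - 1/18) - 4371 = -1171/18 - 4371 = -79849/18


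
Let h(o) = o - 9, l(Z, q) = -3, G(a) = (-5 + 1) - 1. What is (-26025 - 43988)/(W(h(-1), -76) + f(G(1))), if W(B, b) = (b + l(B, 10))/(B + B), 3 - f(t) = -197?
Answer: -1400260/4079 ≈ -343.29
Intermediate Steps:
G(a) = -5 (G(a) = -4 - 1 = -5)
h(o) = -9 + o
f(t) = 200 (f(t) = 3 - 1*(-197) = 3 + 197 = 200)
W(B, b) = (-3 + b)/(2*B) (W(B, b) = (b - 3)/(B + B) = (-3 + b)/((2*B)) = (-3 + b)*(1/(2*B)) = (-3 + b)/(2*B))
(-26025 - 43988)/(W(h(-1), -76) + f(G(1))) = (-26025 - 43988)/((-3 - 76)/(2*(-9 - 1)) + 200) = -70013/((½)*(-79)/(-10) + 200) = -70013/((½)*(-⅒)*(-79) + 200) = -70013/(79/20 + 200) = -70013/4079/20 = -70013*20/4079 = -1400260/4079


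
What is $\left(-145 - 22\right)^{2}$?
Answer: $27889$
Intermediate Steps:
$\left(-145 - 22\right)^{2} = \left(-167\right)^{2} = 27889$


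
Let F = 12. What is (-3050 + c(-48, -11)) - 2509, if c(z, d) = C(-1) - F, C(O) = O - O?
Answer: -5571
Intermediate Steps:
C(O) = 0
c(z, d) = -12 (c(z, d) = 0 - 1*12 = 0 - 12 = -12)
(-3050 + c(-48, -11)) - 2509 = (-3050 - 12) - 2509 = -3062 - 2509 = -5571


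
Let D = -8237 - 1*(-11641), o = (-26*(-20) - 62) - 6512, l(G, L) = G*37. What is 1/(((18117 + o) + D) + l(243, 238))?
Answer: 1/24458 ≈ 4.0886e-5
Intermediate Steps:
l(G, L) = 37*G
o = -6054 (o = (520 - 62) - 6512 = 458 - 6512 = -6054)
D = 3404 (D = -8237 + 11641 = 3404)
1/(((18117 + o) + D) + l(243, 238)) = 1/(((18117 - 6054) + 3404) + 37*243) = 1/((12063 + 3404) + 8991) = 1/(15467 + 8991) = 1/24458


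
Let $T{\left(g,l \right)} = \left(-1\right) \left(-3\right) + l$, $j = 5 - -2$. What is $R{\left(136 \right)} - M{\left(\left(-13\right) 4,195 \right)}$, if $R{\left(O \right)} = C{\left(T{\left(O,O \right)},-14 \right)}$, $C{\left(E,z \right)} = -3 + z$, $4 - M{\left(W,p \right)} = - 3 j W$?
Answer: $1071$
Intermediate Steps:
$j = 7$ ($j = 5 + 2 = 7$)
$T{\left(g,l \right)} = 3 + l$
$M{\left(W,p \right)} = 4 + 21 W$ ($M{\left(W,p \right)} = 4 - \left(-3\right) 7 W = 4 - - 21 W = 4 + 21 W$)
$R{\left(O \right)} = -17$ ($R{\left(O \right)} = -3 - 14 = -17$)
$R{\left(136 \right)} - M{\left(\left(-13\right) 4,195 \right)} = -17 - \left(4 + 21 \left(\left(-13\right) 4\right)\right) = -17 - \left(4 + 21 \left(-52\right)\right) = -17 - \left(4 - 1092\right) = -17 - -1088 = -17 + 1088 = 1071$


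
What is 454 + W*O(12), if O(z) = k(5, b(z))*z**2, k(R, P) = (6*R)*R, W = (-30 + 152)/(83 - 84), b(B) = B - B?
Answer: -2634746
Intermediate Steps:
b(B) = 0
W = -122 (W = 122/(-1) = 122*(-1) = -122)
k(R, P) = 6*R**2
O(z) = 150*z**2 (O(z) = (6*5**2)*z**2 = (6*25)*z**2 = 150*z**2)
454 + W*O(12) = 454 - 18300*12**2 = 454 - 18300*144 = 454 - 122*21600 = 454 - 2635200 = -2634746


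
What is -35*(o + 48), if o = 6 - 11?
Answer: -1505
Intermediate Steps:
o = -5
-35*(o + 48) = -35*(-5 + 48) = -35*43 = -1505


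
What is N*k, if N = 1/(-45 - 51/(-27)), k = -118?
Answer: 531/194 ≈ 2.7371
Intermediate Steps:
N = -9/388 (N = 1/(-45 - 51*(-1/27)) = 1/(-45 + 17/9) = 1/(-388/9) = -9/388 ≈ -0.023196)
N*k = -9/388*(-118) = 531/194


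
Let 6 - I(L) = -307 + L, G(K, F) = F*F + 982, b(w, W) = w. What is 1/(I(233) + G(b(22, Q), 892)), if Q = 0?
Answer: 1/796726 ≈ 1.2551e-6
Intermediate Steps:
G(K, F) = 982 + F² (G(K, F) = F² + 982 = 982 + F²)
I(L) = 313 - L (I(L) = 6 - (-307 + L) = 6 + (307 - L) = 313 - L)
1/(I(233) + G(b(22, Q), 892)) = 1/((313 - 1*233) + (982 + 892²)) = 1/((313 - 233) + (982 + 795664)) = 1/(80 + 796646) = 1/796726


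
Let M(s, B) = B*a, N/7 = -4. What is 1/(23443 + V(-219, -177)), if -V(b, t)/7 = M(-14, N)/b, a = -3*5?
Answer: 73/1712319 ≈ 4.2632e-5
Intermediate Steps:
N = -28 (N = 7*(-4) = -28)
a = -15
M(s, B) = -15*B (M(s, B) = B*(-15) = -15*B)
V(b, t) = -2940/b (V(b, t) = -7*(-15*(-28))/b = -2940/b)
1/(23443 + V(-219, -177)) = 1/(23443 - 2940/(-219)) = 1/(23443 - 2940*(-1/219)) = 1/(23443 + 980/73) = 1/(1712319/73) = 73/1712319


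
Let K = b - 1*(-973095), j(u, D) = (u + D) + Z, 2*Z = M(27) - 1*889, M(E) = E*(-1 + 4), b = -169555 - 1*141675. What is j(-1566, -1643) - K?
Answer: -665478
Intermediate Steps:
b = -311230 (b = -169555 - 141675 = -311230)
M(E) = 3*E (M(E) = E*3 = 3*E)
Z = -404 (Z = (3*27 - 1*889)/2 = (81 - 889)/2 = (½)*(-808) = -404)
j(u, D) = -404 + D + u (j(u, D) = (u + D) - 404 = (D + u) - 404 = -404 + D + u)
K = 661865 (K = -311230 - 1*(-973095) = -311230 + 973095 = 661865)
j(-1566, -1643) - K = (-404 - 1643 - 1566) - 1*661865 = -3613 - 661865 = -665478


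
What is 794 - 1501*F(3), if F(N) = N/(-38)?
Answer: 1825/2 ≈ 912.50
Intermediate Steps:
F(N) = -N/38 (F(N) = N*(-1/38) = -N/38)
794 - 1501*F(3) = 794 - (-79)*3/2 = 794 - 1501*(-3/38) = 794 + 237/2 = 1825/2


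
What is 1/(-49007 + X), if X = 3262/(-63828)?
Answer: -31914/1564011029 ≈ -2.0405e-5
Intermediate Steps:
X = -1631/31914 (X = 3262*(-1/63828) = -1631/31914 ≈ -0.051106)
1/(-49007 + X) = 1/(-49007 - 1631/31914) = 1/(-1564011029/31914) = -31914/1564011029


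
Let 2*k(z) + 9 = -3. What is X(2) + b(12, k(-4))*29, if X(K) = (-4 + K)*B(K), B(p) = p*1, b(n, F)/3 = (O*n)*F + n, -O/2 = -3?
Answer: -36544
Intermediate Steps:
O = 6 (O = -2*(-3) = 6)
k(z) = -6 (k(z) = -9/2 + (½)*(-3) = -9/2 - 3/2 = -6)
b(n, F) = 3*n + 18*F*n (b(n, F) = 3*((6*n)*F + n) = 3*(6*F*n + n) = 3*(n + 6*F*n) = 3*n + 18*F*n)
B(p) = p
X(K) = K*(-4 + K) (X(K) = (-4 + K)*K = K*(-4 + K))
X(2) + b(12, k(-4))*29 = 2*(-4 + 2) + (3*12*(1 + 6*(-6)))*29 = 2*(-2) + (3*12*(1 - 36))*29 = -4 + (3*12*(-35))*29 = -4 - 1260*29 = -4 - 36540 = -36544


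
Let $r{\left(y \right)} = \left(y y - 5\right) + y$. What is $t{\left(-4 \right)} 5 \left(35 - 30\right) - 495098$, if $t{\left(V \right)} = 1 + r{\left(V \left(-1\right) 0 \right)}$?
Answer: $-495198$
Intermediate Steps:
$r{\left(y \right)} = -5 + y + y^{2}$ ($r{\left(y \right)} = \left(y^{2} - 5\right) + y = \left(-5 + y^{2}\right) + y = -5 + y + y^{2}$)
$t{\left(V \right)} = -4$ ($t{\left(V \right)} = 1 + \left(-5 + V \left(-1\right) 0 + \left(V \left(-1\right) 0\right)^{2}\right) = 1 + \left(-5 + - V 0 + \left(- V 0\right)^{2}\right) = 1 + \left(-5 + 0 + 0^{2}\right) = 1 + \left(-5 + 0 + 0\right) = 1 - 5 = -4$)
$t{\left(-4 \right)} 5 \left(35 - 30\right) - 495098 = \left(-4\right) 5 \left(35 - 30\right) - 495098 = \left(-20\right) 5 - 495098 = -100 - 495098 = -495198$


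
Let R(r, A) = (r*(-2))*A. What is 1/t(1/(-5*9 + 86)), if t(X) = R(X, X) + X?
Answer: 1681/39 ≈ 43.103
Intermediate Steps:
R(r, A) = -2*A*r (R(r, A) = (-2*r)*A = -2*A*r)
t(X) = X - 2*X**2 (t(X) = -2*X*X + X = -2*X**2 + X = X - 2*X**2)
1/t(1/(-5*9 + 86)) = 1/((1 - 2/(-5*9 + 86))/(-5*9 + 86)) = 1/((1 - 2/(-45 + 86))/(-45 + 86)) = 1/((1 - 2/41)/41) = 1/((1/41)*(39/41)) = 1/(39/1681) = 1681/39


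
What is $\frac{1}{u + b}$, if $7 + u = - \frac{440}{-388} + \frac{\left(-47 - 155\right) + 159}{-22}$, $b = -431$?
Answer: $- \frac{2134}{928101} \approx -0.0022993$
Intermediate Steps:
$u = - \frac{8347}{2134}$ ($u = -7 - \left(- \frac{110}{97} - \frac{\left(-47 - 155\right) + 159}{-22}\right) = -7 - \left(- \frac{110}{97} - \left(-202 + 159\right) \left(- \frac{1}{22}\right)\right) = -7 + \left(\frac{110}{97} - - \frac{43}{22}\right) = -7 + \left(\frac{110}{97} + \frac{43}{22}\right) = -7 + \frac{6591}{2134} = - \frac{8347}{2134} \approx -3.9114$)
$\frac{1}{u + b} = \frac{1}{- \frac{8347}{2134} - 431} = \frac{1}{- \frac{928101}{2134}} = - \frac{2134}{928101}$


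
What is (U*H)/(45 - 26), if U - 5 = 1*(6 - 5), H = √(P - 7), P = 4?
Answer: 6*I*√3/19 ≈ 0.54696*I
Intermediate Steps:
H = I*√3 (H = √(4 - 7) = √(-3) = I*√3 ≈ 1.732*I)
U = 6 (U = 5 + 1*(6 - 5) = 5 + 1*1 = 5 + 1 = 6)
(U*H)/(45 - 26) = (6*(I*√3))/(45 - 26) = (6*I*√3)/19 = (6*I*√3)*(1/19) = 6*I*√3/19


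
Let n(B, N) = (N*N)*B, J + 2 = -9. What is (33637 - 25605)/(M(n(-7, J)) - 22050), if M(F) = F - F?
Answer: -4016/11025 ≈ -0.36426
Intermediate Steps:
J = -11 (J = -2 - 9 = -11)
n(B, N) = B*N² (n(B, N) = N²*B = B*N²)
M(F) = 0
(33637 - 25605)/(M(n(-7, J)) - 22050) = (33637 - 25605)/(0 - 22050) = 8032/(-22050) = 8032*(-1/22050) = -4016/11025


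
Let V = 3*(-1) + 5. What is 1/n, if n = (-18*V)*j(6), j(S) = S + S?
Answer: -1/432 ≈ -0.0023148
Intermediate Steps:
j(S) = 2*S
V = 2 (V = -3 + 5 = 2)
n = -432 (n = (-18*2)*(2*6) = -36*12 = -432)
1/n = 1/(-432) = -1/432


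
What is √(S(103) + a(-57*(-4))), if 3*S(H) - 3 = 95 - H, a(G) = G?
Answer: √2037/3 ≈ 15.044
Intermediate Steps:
S(H) = 98/3 - H/3 (S(H) = 1 + (95 - H)/3 = 1 + (95/3 - H/3) = 98/3 - H/3)
√(S(103) + a(-57*(-4))) = √((98/3 - ⅓*103) - 57*(-4)) = √((98/3 - 103/3) + 228) = √(-5/3 + 228) = √(679/3) = √2037/3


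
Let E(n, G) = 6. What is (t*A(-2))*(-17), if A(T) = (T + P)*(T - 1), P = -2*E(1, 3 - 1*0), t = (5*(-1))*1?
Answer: 3570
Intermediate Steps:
t = -5 (t = -5*1 = -5)
P = -12 (P = -2*6 = -12)
A(T) = (-1 + T)*(-12 + T) (A(T) = (T - 12)*(T - 1) = (-12 + T)*(-1 + T) = (-1 + T)*(-12 + T))
(t*A(-2))*(-17) = -5*(12 + (-2)² - 13*(-2))*(-17) = -5*(12 + 4 + 26)*(-17) = -5*42*(-17) = -210*(-17) = 3570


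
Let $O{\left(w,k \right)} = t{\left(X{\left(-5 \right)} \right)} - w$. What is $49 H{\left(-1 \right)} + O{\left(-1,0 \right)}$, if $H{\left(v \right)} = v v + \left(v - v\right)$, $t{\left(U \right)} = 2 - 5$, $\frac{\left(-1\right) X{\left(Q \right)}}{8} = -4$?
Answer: $47$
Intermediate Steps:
$X{\left(Q \right)} = 32$ ($X{\left(Q \right)} = \left(-8\right) \left(-4\right) = 32$)
$t{\left(U \right)} = -3$ ($t{\left(U \right)} = 2 - 5 = -3$)
$H{\left(v \right)} = v^{2}$ ($H{\left(v \right)} = v^{2} + 0 = v^{2}$)
$O{\left(w,k \right)} = -3 - w$
$49 H{\left(-1 \right)} + O{\left(-1,0 \right)} = 49 \left(-1\right)^{2} - 2 = 49 \cdot 1 + \left(-3 + 1\right) = 49 - 2 = 47$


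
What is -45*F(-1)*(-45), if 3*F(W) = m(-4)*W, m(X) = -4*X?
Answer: -10800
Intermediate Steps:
F(W) = 16*W/3 (F(W) = ((-4*(-4))*W)/3 = (16*W)/3 = 16*W/3)
-45*F(-1)*(-45) = -240*(-1)*(-45) = -45*(-16/3)*(-45) = 240*(-45) = -10800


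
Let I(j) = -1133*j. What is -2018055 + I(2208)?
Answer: -4519719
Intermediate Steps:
-2018055 + I(2208) = -2018055 - 1133*2208 = -2018055 - 2501664 = -4519719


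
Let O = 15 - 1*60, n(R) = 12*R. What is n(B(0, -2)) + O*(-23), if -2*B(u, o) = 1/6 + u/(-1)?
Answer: 1034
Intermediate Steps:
B(u, o) = -1/12 + u/2 (B(u, o) = -(1/6 + u/(-1))/2 = -(1*(⅙) + u*(-1))/2 = -(⅙ - u)/2 = -1/12 + u/2)
O = -45 (O = 15 - 60 = -45)
n(B(0, -2)) + O*(-23) = 12*(-1/12 + (½)*0) - 45*(-23) = 12*(-1/12 + 0) + 1035 = 12*(-1/12) + 1035 = -1 + 1035 = 1034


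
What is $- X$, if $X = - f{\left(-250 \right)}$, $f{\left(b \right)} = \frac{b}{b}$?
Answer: $1$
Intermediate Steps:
$f{\left(b \right)} = 1$
$X = -1$ ($X = \left(-1\right) 1 = -1$)
$- X = \left(-1\right) \left(-1\right) = 1$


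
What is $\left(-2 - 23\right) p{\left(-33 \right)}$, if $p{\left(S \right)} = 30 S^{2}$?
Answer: $-816750$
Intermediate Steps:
$\left(-2 - 23\right) p{\left(-33 \right)} = \left(-2 - 23\right) 30 \left(-33\right)^{2} = - 25 \cdot 30 \cdot 1089 = \left(-25\right) 32670 = -816750$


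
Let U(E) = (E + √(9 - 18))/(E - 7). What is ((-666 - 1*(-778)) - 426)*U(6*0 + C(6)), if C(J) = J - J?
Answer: 942*I/7 ≈ 134.57*I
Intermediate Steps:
C(J) = 0
U(E) = (E + 3*I)/(-7 + E) (U(E) = (E + √(-9))/(-7 + E) = (E + 3*I)/(-7 + E))
((-666 - 1*(-778)) - 426)*U(6*0 + C(6)) = ((-666 - 1*(-778)) - 426)*(((6*0 + 0) + 3*I)/(-7 + (6*0 + 0))) = ((-666 + 778) - 426)*(((0 + 0) + 3*I)/(-7 + (0 + 0))) = (112 - 426)*((0 + 3*I)/(-7 + 0)) = -314*3*I/(-7) = -(-314)*3*I/7 = -(-942)*I/7 = 942*I/7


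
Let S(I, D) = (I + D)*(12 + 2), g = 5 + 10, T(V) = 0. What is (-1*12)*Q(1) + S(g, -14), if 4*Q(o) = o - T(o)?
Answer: 11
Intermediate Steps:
g = 15
S(I, D) = 14*D + 14*I (S(I, D) = (D + I)*14 = 14*D + 14*I)
Q(o) = o/4 (Q(o) = (o - 1*0)/4 = (o + 0)/4 = o/4)
(-1*12)*Q(1) + S(g, -14) = (-1*12)*((1/4)*1) + (14*(-14) + 14*15) = -12*1/4 + (-196 + 210) = -3 + 14 = 11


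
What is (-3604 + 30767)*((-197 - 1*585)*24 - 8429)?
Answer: -738752111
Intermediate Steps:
(-3604 + 30767)*((-197 - 1*585)*24 - 8429) = 27163*((-197 - 585)*24 - 8429) = 27163*(-782*24 - 8429) = 27163*(-18768 - 8429) = 27163*(-27197) = -738752111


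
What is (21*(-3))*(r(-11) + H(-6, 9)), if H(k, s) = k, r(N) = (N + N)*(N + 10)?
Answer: -1008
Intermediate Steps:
r(N) = 2*N*(10 + N) (r(N) = (2*N)*(10 + N) = 2*N*(10 + N))
(21*(-3))*(r(-11) + H(-6, 9)) = (21*(-3))*(2*(-11)*(10 - 11) - 6) = -63*(2*(-11)*(-1) - 6) = -63*(22 - 6) = -63*16 = -1008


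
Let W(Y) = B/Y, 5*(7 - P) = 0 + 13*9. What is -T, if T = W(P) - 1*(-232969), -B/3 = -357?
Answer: -19098103/82 ≈ -2.3290e+5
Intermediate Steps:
P = -82/5 (P = 7 - (0 + 13*9)/5 = 7 - (0 + 117)/5 = 7 - 1/5*117 = 7 - 117/5 = -82/5 ≈ -16.400)
B = 1071 (B = -3*(-357) = 1071)
W(Y) = 1071/Y
T = 19098103/82 (T = 1071/(-82/5) - 1*(-232969) = 1071*(-5/82) + 232969 = -5355/82 + 232969 = 19098103/82 ≈ 2.3290e+5)
-T = -1*19098103/82 = -19098103/82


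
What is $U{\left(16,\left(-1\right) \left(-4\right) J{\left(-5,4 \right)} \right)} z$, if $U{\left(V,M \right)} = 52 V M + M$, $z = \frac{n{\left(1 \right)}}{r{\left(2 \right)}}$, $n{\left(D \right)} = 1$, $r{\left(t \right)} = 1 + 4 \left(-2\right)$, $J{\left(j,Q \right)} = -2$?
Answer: $952$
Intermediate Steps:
$r{\left(t \right)} = -7$ ($r{\left(t \right)} = 1 - 8 = -7$)
$z = - \frac{1}{7}$ ($z = 1 \frac{1}{-7} = 1 \left(- \frac{1}{7}\right) = - \frac{1}{7} \approx -0.14286$)
$U{\left(V,M \right)} = M + 52 M V$ ($U{\left(V,M \right)} = 52 M V + M = M + 52 M V$)
$U{\left(16,\left(-1\right) \left(-4\right) J{\left(-5,4 \right)} \right)} z = \left(-1\right) \left(-4\right) \left(-2\right) \left(1 + 52 \cdot 16\right) \left(- \frac{1}{7}\right) = 4 \left(-2\right) \left(1 + 832\right) \left(- \frac{1}{7}\right) = \left(-8\right) 833 \left(- \frac{1}{7}\right) = \left(-6664\right) \left(- \frac{1}{7}\right) = 952$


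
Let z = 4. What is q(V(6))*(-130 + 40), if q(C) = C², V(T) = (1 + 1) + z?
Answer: -3240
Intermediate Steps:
V(T) = 6 (V(T) = (1 + 1) + 4 = 2 + 4 = 6)
q(V(6))*(-130 + 40) = 6²*(-130 + 40) = 36*(-90) = -3240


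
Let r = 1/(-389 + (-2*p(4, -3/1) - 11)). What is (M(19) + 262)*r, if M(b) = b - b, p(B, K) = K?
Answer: -131/197 ≈ -0.66497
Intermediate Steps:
M(b) = 0
r = -1/394 (r = 1/(-389 + (-(-6)/1 - 11)) = 1/(-389 + (-(-6) - 11)) = 1/(-389 + (-2*(-3) - 11)) = 1/(-389 + (6 - 11)) = 1/(-389 - 5) = 1/(-394) = -1/394 ≈ -0.0025381)
(M(19) + 262)*r = (0 + 262)*(-1/394) = 262*(-1/394) = -131/197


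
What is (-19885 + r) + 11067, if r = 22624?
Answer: 13806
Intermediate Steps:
(-19885 + r) + 11067 = (-19885 + 22624) + 11067 = 2739 + 11067 = 13806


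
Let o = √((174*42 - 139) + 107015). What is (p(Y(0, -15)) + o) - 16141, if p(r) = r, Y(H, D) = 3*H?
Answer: -16141 + 2*√28546 ≈ -15803.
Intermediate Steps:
o = 2*√28546 (o = √((7308 - 139) + 107015) = √(7169 + 107015) = √114184 = 2*√28546 ≈ 337.91)
(p(Y(0, -15)) + o) - 16141 = (3*0 + 2*√28546) - 16141 = (0 + 2*√28546) - 16141 = 2*√28546 - 16141 = -16141 + 2*√28546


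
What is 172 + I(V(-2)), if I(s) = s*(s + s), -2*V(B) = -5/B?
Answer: 1401/8 ≈ 175.13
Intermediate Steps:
V(B) = 5/(2*B) (V(B) = -(-5)/(2*B) = 5/(2*B))
I(s) = 2*s² (I(s) = s*(2*s) = 2*s²)
172 + I(V(-2)) = 172 + 2*((5/2)/(-2))² = 172 + 2*((5/2)*(-½))² = 172 + 2*(-5/4)² = 172 + 2*(25/16) = 172 + 25/8 = 1401/8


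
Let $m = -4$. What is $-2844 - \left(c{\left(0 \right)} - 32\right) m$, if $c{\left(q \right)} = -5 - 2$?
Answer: $-3000$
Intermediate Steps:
$c{\left(q \right)} = -7$ ($c{\left(q \right)} = -5 - 2 = -7$)
$-2844 - \left(c{\left(0 \right)} - 32\right) m = -2844 - \left(-7 - 32\right) \left(-4\right) = -2844 - \left(-39\right) \left(-4\right) = -2844 - 156 = -3000$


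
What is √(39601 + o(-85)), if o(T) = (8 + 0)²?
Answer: √39665 ≈ 199.16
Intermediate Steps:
o(T) = 64 (o(T) = 8² = 64)
√(39601 + o(-85)) = √(39601 + 64) = √39665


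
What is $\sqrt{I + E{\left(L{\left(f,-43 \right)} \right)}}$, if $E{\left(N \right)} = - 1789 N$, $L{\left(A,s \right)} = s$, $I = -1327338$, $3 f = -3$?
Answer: $i \sqrt{1250411} \approx 1118.2 i$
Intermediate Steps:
$f = -1$ ($f = \frac{1}{3} \left(-3\right) = -1$)
$\sqrt{I + E{\left(L{\left(f,-43 \right)} \right)}} = \sqrt{-1327338 - -76927} = \sqrt{-1327338 + 76927} = \sqrt{-1250411} = i \sqrt{1250411}$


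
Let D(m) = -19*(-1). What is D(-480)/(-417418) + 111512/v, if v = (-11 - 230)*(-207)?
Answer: 46546168163/20823731766 ≈ 2.2352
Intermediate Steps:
D(m) = 19
v = 49887 (v = -241*(-207) = 49887)
D(-480)/(-417418) + 111512/v = 19/(-417418) + 111512/49887 = 19*(-1/417418) + 111512*(1/49887) = -19/417418 + 111512/49887 = 46546168163/20823731766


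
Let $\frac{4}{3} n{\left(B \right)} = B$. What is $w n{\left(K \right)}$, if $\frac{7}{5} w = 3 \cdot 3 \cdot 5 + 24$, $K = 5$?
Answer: $\frac{5175}{28} \approx 184.82$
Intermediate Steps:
$n{\left(B \right)} = \frac{3 B}{4}$
$w = \frac{345}{7}$ ($w = \frac{5 \left(3 \cdot 3 \cdot 5 + 24\right)}{7} = \frac{5 \left(9 \cdot 5 + 24\right)}{7} = \frac{5 \left(45 + 24\right)}{7} = \frac{5}{7} \cdot 69 = \frac{345}{7} \approx 49.286$)
$w n{\left(K \right)} = \frac{345 \cdot \frac{3}{4} \cdot 5}{7} = \frac{345}{7} \cdot \frac{15}{4} = \frac{5175}{28}$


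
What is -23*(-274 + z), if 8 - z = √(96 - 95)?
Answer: 6141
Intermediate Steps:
z = 7 (z = 8 - √(96 - 95) = 8 - √1 = 8 - 1*1 = 8 - 1 = 7)
-23*(-274 + z) = -23*(-274 + 7) = -23*(-267) = 6141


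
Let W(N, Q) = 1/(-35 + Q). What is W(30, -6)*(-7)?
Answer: 7/41 ≈ 0.17073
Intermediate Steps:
W(30, -6)*(-7) = -7/(-35 - 6) = -7/(-41) = -1/41*(-7) = 7/41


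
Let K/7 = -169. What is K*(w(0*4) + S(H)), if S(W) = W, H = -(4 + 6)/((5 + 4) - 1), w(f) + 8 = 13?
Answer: -17745/4 ≈ -4436.3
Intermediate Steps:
K = -1183 (K = 7*(-169) = -1183)
w(f) = 5 (w(f) = -8 + 13 = 5)
H = -5/4 (H = -10/(9 - 1) = -10/8 = -1*5/4 = -5/4 ≈ -1.2500)
K*(w(0*4) + S(H)) = -1183*(5 - 5/4) = -1183*15/4 = -17745/4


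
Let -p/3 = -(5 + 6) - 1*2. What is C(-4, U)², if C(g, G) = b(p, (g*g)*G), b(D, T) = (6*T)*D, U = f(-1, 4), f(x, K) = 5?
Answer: 350438400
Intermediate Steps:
U = 5
p = 39 (p = -3*(-(5 + 6) - 1*2) = -3*(-1*11 - 2) = -3*(-11 - 2) = -3*(-13) = 39)
b(D, T) = 6*D*T
C(g, G) = 234*G*g² (C(g, G) = 6*39*((g*g)*G) = 6*39*(g²*G) = 6*39*(G*g²) = 234*G*g²)
C(-4, U)² = (234*5*(-4)²)² = (234*5*16)² = 18720² = 350438400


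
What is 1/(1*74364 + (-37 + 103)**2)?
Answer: 1/78720 ≈ 1.2703e-5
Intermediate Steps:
1/(1*74364 + (-37 + 103)**2) = 1/(74364 + 66**2) = 1/(74364 + 4356) = 1/78720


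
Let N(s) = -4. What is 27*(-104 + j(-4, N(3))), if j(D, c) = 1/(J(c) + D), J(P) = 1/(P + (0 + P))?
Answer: -30960/11 ≈ -2814.5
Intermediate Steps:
J(P) = 1/(2*P) (J(P) = 1/(P + P) = 1/(2*P))
j(D, c) = 1/(D + 1/(2*c)) (j(D, c) = 1/(1/(2*c) + D) = 1/(D + 1/(2*c)))
27*(-104 + j(-4, N(3))) = 27*(-104 + 2*(-4)/(1 + 2*(-4)*(-4))) = 27*(-104 + 2*(-4)/(1 + 32)) = 27*(-104 + 2*(-4)/33) = 27*(-104 + 2*(-4)*(1/33)) = 27*(-104 - 8/33) = 27*(-3440/33) = -30960/11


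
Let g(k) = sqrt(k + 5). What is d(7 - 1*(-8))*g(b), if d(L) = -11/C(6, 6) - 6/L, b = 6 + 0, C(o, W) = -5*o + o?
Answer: 7*sqrt(11)/120 ≈ 0.19347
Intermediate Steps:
C(o, W) = -4*o
b = 6
g(k) = sqrt(5 + k)
d(L) = 11/24 - 6/L (d(L) = -11/((-4*6)) - 6/L = -11/(-24) - 6/L = -11*(-1/24) - 6/L = 11/24 - 6/L)
d(7 - 1*(-8))*g(b) = (11/24 - 6/(7 - 1*(-8)))*sqrt(5 + 6) = (11/24 - 6/(7 + 8))*sqrt(11) = (11/24 - 6/15)*sqrt(11) = (11/24 - 6*1/15)*sqrt(11) = (11/24 - 2/5)*sqrt(11) = 7*sqrt(11)/120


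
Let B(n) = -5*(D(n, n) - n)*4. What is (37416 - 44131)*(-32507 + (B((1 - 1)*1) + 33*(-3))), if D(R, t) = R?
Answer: 218949290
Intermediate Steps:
B(n) = 0 (B(n) = -5*(n - n)*4 = -5*0*4 = 0*4 = 0)
(37416 - 44131)*(-32507 + (B((1 - 1)*1) + 33*(-3))) = (37416 - 44131)*(-32507 + (0 + 33*(-3))) = -6715*(-32507 + (0 - 99)) = -6715*(-32507 - 99) = -6715*(-32606) = 218949290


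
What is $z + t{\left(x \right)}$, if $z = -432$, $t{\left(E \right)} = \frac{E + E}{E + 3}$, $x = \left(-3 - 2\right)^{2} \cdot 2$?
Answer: $- \frac{22796}{53} \approx -430.11$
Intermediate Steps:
$x = 50$ ($x = \left(-5\right)^{2} \cdot 2 = 25 \cdot 2 = 50$)
$t{\left(E \right)} = \frac{2 E}{3 + E}$
$z + t{\left(x \right)} = -432 + 2 \cdot 50 \frac{1}{3 + 50} = -432 + 2 \cdot 50 \cdot \frac{1}{53} = -432 + \frac{100}{53} = - \frac{22796}{53}$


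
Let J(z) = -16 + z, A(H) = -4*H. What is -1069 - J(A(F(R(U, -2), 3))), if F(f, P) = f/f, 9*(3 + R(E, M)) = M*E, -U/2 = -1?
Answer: -1049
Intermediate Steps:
U = 2 (U = -2*(-1) = 2)
R(E, M) = -3 + E*M/9 (R(E, M) = -3 + (M*E)/9 = -3 + (E*M)/9 = -3 + E*M/9)
F(f, P) = 1
-1069 - J(A(F(R(U, -2), 3))) = -1069 - (-16 - 4*1) = -1069 - (-16 - 4) = -1069 - 1*(-20) = -1069 + 20 = -1049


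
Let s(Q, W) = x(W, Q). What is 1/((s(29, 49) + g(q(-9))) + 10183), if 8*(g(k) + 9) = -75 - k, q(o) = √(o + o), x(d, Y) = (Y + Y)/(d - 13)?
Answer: 52701768/535778618419 + 1944*I*√2/535778618419 ≈ 9.8365e-5 + 5.1313e-9*I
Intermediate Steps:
x(d, Y) = 2*Y/(-13 + d) (x(d, Y) = (2*Y)/(-13 + d) = 2*Y/(-13 + d))
q(o) = √2*√o (q(o) = √(2*o) = √2*√o)
s(Q, W) = 2*Q/(-13 + W)
g(k) = -147/8 - k/8 (g(k) = -9 + (-75 - k)/8 = -9 + (-75/8 - k/8) = -147/8 - k/8)
1/((s(29, 49) + g(q(-9))) + 10183) = 1/((2*29/(-13 + 49) + (-147/8 - √2*√(-9)/8)) + 10183) = 1/((2*29/36 + (-147/8 - √2*3*I/8)) + 10183) = 1/((2*29*(1/36) + (-147/8 - 3*I*√2/8)) + 10183) = 1/((29/18 + (-147/8 - 3*I*√2/8)) + 10183) = 1/((-1207/72 - 3*I*√2/8) + 10183) = 1/(731969/72 - 3*I*√2/8)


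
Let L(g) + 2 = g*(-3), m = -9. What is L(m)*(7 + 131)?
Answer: 3450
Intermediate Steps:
L(g) = -2 - 3*g (L(g) = -2 + g*(-3) = -2 - 3*g)
L(m)*(7 + 131) = (-2 - 3*(-9))*(7 + 131) = (-2 + 27)*138 = 25*138 = 3450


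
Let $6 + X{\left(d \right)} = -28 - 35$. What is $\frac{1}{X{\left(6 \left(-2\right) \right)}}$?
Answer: $- \frac{1}{69} \approx -0.014493$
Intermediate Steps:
$X{\left(d \right)} = -69$ ($X{\left(d \right)} = -6 - 63 = -69$)
$\frac{1}{X{\left(6 \left(-2\right) \right)}} = \frac{1}{-69} = - \frac{1}{69}$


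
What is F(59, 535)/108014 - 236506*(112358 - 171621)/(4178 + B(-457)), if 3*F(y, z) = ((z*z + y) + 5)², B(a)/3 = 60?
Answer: 2449489131916897/706087518 ≈ 3.4691e+6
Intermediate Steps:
B(a) = 180 (B(a) = 3*60 = 180)
F(y, z) = (5 + y + z²)²/3 (F(y, z) = ((z*z + y) + 5)²/3 = ((z² + y) + 5)²/3 = ((y + z²) + 5)²/3 = (5 + y + z²)²/3)
F(59, 535)/108014 - 236506*(112358 - 171621)/(4178 + B(-457)) = ((5 + 59 + 535²)²/3)/108014 - 236506*(112358 - 171621)/(4178 + 180) = ((5 + 59 + 286225)²/3)*(1/108014) - 236506/(4358/(-59263)) = ((⅓)*286289²)*(1/108014) - 236506/(4358*(-1/59263)) = ((⅓)*81961391521)*(1/108014) - 236506/(-4358/59263) = (81961391521/3)*(1/108014) - 236506*(-59263/4358) = 81961391521/324042 + 7008027539/2179 = 2449489131916897/706087518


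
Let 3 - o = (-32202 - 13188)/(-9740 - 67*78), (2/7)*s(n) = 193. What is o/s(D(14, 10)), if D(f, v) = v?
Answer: -492/10109533 ≈ -4.8667e-5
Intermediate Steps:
s(n) = 1351/2 (s(n) = (7/2)*193 = 1351/2)
o = -246/7483 (o = 3 - (-32202 - 13188)/(-9740 - 67*78) = 3 - (-45390)/(-9740 - 5226) = 3 - (-45390)/(-14966) = 3 - (-45390)*(-1)/14966 = 3 - 1*22695/7483 = 3 - 22695/7483 = -246/7483 ≈ -0.032875)
o/s(D(14, 10)) = -246/(7483*1351/2) = -246/7483*2/1351 = -492/10109533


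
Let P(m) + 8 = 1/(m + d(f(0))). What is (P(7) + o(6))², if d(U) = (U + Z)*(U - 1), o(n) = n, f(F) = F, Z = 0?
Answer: 169/49 ≈ 3.4490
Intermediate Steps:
d(U) = U*(-1 + U) (d(U) = (U + 0)*(U - 1) = U*(-1 + U))
P(m) = -8 + 1/m (P(m) = -8 + 1/(m + 0*(-1 + 0)) = -8 + 1/(m + 0*(-1)) = -8 + 1/(m + 0) = -8 + 1/m)
(P(7) + o(6))² = ((-8 + 1/7) + 6)² = ((-8 + ⅐) + 6)² = (-55/7 + 6)² = (-13/7)² = 169/49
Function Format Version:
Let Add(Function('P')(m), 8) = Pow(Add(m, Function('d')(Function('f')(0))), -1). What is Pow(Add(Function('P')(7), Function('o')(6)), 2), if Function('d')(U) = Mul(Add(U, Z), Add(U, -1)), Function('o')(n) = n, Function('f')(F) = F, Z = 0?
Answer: Rational(169, 49) ≈ 3.4490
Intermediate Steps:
Function('d')(U) = Mul(U, Add(-1, U)) (Function('d')(U) = Mul(Add(U, 0), Add(U, -1)) = Mul(U, Add(-1, U)))
Function('P')(m) = Add(-8, Pow(m, -1)) (Function('P')(m) = Add(-8, Pow(Add(m, Mul(0, Add(-1, 0))), -1)) = Add(-8, Pow(Add(m, Mul(0, -1)), -1)) = Add(-8, Pow(Add(m, 0), -1)) = Add(-8, Pow(m, -1)))
Pow(Add(Function('P')(7), Function('o')(6)), 2) = Pow(Add(Add(-8, Pow(7, -1)), 6), 2) = Pow(Add(Add(-8, Rational(1, 7)), 6), 2) = Pow(Add(Rational(-55, 7), 6), 2) = Pow(Rational(-13, 7), 2) = Rational(169, 49)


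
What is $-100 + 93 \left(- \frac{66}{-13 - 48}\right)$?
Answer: $\frac{38}{61} \approx 0.62295$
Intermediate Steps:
$-100 + 93 \left(- \frac{66}{-13 - 48}\right) = -100 + 93 \left(- \frac{66}{-61}\right) = -100 + 93 \left(\left(-66\right) \left(- \frac{1}{61}\right)\right) = -100 + 93 \cdot \frac{66}{61} = -100 + \frac{6138}{61} = \frac{38}{61}$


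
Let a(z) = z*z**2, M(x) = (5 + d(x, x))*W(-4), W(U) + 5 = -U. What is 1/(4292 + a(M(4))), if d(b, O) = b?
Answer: 1/3563 ≈ 0.00028066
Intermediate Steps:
W(U) = -5 - U
M(x) = -5 - x (M(x) = (5 + x)*(-5 - 1*(-4)) = (5 + x)*(-5 + 4) = (5 + x)*(-1) = -5 - x)
a(z) = z**3
1/(4292 + a(M(4))) = 1/(4292 + (-5 - 1*4)**3) = 1/(4292 + (-5 - 4)**3) = 1/(4292 + (-9)**3) = 1/(4292 - 729) = 1/3563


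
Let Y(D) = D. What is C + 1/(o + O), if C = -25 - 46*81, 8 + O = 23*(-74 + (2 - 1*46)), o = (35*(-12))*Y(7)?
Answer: -21238163/5662 ≈ -3751.0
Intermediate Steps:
o = -2940 (o = (35*(-12))*7 = -420*7 = -2940)
O = -2722 (O = -8 + 23*(-74 + (2 - 1*46)) = -8 + 23*(-74 + (2 - 46)) = -8 + 23*(-74 - 44) = -8 + 23*(-118) = -8 - 2714 = -2722)
C = -3751 (C = -25 - 3726 = -3751)
C + 1/(o + O) = -3751 + 1/(-2940 - 2722) = -3751 + 1/(-5662) = -3751 - 1/5662 = -21238163/5662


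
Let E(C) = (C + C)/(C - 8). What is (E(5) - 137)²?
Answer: 177241/9 ≈ 19693.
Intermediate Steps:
E(C) = 2*C/(-8 + C) (E(C) = (2*C)/(-8 + C) = 2*C/(-8 + C))
(E(5) - 137)² = (2*5/(-8 + 5) - 137)² = (2*5/(-3) - 137)² = (2*5*(-⅓) - 137)² = (-10/3 - 137)² = (-421/3)² = 177241/9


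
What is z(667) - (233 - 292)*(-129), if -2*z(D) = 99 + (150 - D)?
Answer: -7402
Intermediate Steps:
z(D) = -249/2 + D/2 (z(D) = -(99 + (150 - D))/2 = -(249 - D)/2 = -249/2 + D/2)
z(667) - (233 - 292)*(-129) = (-249/2 + (½)*667) - (233 - 292)*(-129) = (-249/2 + 667/2) - (-59)*(-129) = 209 - 1*7611 = 209 - 7611 = -7402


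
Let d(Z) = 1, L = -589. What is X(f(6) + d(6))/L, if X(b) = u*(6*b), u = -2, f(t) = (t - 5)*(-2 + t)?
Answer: 60/589 ≈ 0.10187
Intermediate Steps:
f(t) = (-5 + t)*(-2 + t)
X(b) = -12*b
X(f(6) + d(6))/L = -12*((10 + 6² - 7*6) + 1)/(-589) = -12*((10 + 36 - 42) + 1)*(-1/589) = -12*(4 + 1)*(-1/589) = -12*5*(-1/589) = -60*(-1/589) = 60/589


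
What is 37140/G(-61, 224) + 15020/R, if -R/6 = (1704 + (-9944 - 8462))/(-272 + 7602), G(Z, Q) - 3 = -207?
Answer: 390371515/425901 ≈ 916.58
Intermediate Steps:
G(Z, Q) = -204 (G(Z, Q) = 3 - 207 = -204)
R = 50106/3665 (R = -6*(1704 + (-9944 - 8462))/(-272 + 7602) = -6*(1704 - 18406)/7330 = -(-100212)/7330 = -6*(-8351/3665) = 50106/3665 ≈ 13.671)
37140/G(-61, 224) + 15020/R = 37140/(-204) + 15020/(50106/3665) = 37140*(-1/204) + 15020*(3665/50106) = -3095/17 + 27524150/25053 = 390371515/425901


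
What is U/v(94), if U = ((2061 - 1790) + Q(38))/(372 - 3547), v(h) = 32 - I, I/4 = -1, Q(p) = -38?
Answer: -233/114300 ≈ -0.0020385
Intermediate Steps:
I = -4 (I = 4*(-1) = -4)
v(h) = 36 (v(h) = 32 - 1*(-4) = 32 + 4 = 36)
U = -233/3175 (U = ((2061 - 1790) - 38)/(372 - 3547) = (271 - 38)/(-3175) = 233*(-1/3175) = -233/3175 ≈ -0.073386)
U/v(94) = -233/3175/36 = -233/3175*1/36 = -233/114300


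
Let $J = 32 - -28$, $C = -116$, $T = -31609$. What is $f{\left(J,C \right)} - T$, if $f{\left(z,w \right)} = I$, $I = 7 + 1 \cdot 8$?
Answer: $31624$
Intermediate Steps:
$J = 60$ ($J = 32 + 28 = 60$)
$I = 15$ ($I = 7 + 8 = 15$)
$f{\left(z,w \right)} = 15$
$f{\left(J,C \right)} - T = 15 - -31609 = 15 + 31609 = 31624$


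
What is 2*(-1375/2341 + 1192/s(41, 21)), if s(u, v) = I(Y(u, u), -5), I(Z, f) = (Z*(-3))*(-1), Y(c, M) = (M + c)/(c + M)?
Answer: 5572694/7023 ≈ 793.49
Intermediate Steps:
Y(c, M) = 1 (Y(c, M) = (M + c)/(M + c) = 1)
I(Z, f) = 3*Z (I(Z, f) = -3*Z*(-1) = 3*Z)
s(u, v) = 3 (s(u, v) = 3*1 = 3)
2*(-1375/2341 + 1192/s(41, 21)) = 2*(-1375/2341 + 1192/3) = 2*(2786347/7023) = 5572694/7023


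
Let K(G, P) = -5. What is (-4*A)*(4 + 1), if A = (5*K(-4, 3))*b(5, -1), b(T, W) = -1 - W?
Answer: 0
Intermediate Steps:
A = 0 (A = (5*(-5))*(-1 - 1*(-1)) = -25*(-1 + 1) = -25*0 = 0)
(-4*A)*(4 + 1) = (-4*0)*(4 + 1) = 0*5 = 0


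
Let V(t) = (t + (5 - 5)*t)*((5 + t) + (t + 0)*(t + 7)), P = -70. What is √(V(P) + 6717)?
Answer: I*√297433 ≈ 545.37*I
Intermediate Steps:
V(t) = t*(5 + t + t*(7 + t)) (V(t) = (t + 0*t)*((5 + t) + t*(7 + t)) = (t + 0)*(5 + t + t*(7 + t)) = t*(5 + t + t*(7 + t)))
√(V(P) + 6717) = √(-70*(5 + (-70)² + 8*(-70)) + 6717) = √(-70*(5 + 4900 - 560) + 6717) = √(-70*4345 + 6717) = √(-304150 + 6717) = √(-297433) = I*√297433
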